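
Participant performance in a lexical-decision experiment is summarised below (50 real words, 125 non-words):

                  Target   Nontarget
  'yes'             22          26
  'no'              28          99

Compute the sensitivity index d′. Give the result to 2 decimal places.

d′ = 0.66

H = 22/50 = 0.4400
FA = 26/125 = 0.2080
Φ⁻¹(H) = Φ⁻¹(0.4400) = -0.1510
Φ⁻¹(FA) = Φ⁻¹(0.2080) = -0.8134
d' = z(H) − z(FA) = -0.1510 − (-0.8134) = 0.6624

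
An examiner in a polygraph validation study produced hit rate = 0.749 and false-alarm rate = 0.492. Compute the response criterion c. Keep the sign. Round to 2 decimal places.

c = -0.33

z(H) = z(0.749) = 0.671
z(FA) = z(0.492) = -0.020
c = −½·[z(H) + z(FA)] = −0.5 × (0.671 + (-0.020)) = -0.3255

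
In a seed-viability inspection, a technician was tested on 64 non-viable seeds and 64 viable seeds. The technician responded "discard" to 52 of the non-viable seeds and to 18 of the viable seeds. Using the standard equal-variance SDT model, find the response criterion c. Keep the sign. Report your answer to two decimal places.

H = 52/64 = 0.8125
FA = 18/64 = 0.2812
z(H) = 0.8871
z(FA) = -0.5793
c = −½·[z(H) + z(FA)] = −0.5 × (0.8871 + (-0.5793)) = -0.1539

c = -0.15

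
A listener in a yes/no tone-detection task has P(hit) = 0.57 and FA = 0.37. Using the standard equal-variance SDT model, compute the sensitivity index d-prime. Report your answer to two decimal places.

d-prime = 0.51

z(0.57) = 0.176, z(0.37) = -0.332
d' = z(H) − z(FA) = 0.176 − (-0.332) = 0.508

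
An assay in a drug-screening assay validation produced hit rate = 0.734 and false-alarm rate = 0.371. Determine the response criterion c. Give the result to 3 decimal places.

c = -0.148

Φ⁻¹(H) = Φ⁻¹(0.734) = 0.6250
Φ⁻¹(FA) = Φ⁻¹(0.371) = -0.3292
c = −½·[z(H) + z(FA)] = −0.5 × (0.6250 + (-0.3292)) = -0.1479
c < 0: the assay has a liberal response bias.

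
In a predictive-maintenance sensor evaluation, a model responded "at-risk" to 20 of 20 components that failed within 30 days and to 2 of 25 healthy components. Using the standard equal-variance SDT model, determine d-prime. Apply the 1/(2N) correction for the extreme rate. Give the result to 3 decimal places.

d-prime = 3.365

The hit rate is 20/20 = 1, so apply the 1/(2N) correction: H → 1 − 1/(2·20) = 0.97500.
z(H) = z(0.97500) = 1.9600
z(FA) = z(0.08000) = -1.4051
d' = 1.9600 − (-1.4051) = 3.3651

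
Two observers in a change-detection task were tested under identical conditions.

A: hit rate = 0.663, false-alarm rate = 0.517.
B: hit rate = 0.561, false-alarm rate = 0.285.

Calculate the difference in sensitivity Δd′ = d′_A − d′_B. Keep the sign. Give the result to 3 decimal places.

Δd′ = -0.344

A: z(0.663) = 0.4207, z(0.517) = 0.0426, d' = 0.3781
B: z(0.561) = 0.1535, z(0.285) = -0.5681, d' = 0.7216
Δd' = d'_A − d'_B = 0.3781 − 0.7216 = -0.3435
B has the higher sensitivity.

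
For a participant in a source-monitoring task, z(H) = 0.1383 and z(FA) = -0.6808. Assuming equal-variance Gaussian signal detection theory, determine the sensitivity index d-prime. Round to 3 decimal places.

d' = z(H) − z(FA) = 0.1383 − (-0.6808) = 0.8191

d-prime = 0.819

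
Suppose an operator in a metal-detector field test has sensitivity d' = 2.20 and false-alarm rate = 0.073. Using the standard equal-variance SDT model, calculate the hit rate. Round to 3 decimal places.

z(false-alarm rate) = z(0.073) = -1.4538
z(H) = z(FA) + d' = -1.4538 + 2.20 = 0.7462
hit rate = Φ(0.7462) = 0.7722

hit rate = 0.772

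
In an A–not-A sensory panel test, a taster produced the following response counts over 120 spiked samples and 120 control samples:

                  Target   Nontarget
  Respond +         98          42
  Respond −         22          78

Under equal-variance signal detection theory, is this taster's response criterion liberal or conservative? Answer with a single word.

liberal

z(H) = 0.903, z(FA) = -0.385
c = −½·(z(H) + z(FA)) = -0.259
c < 0 → liberal criterion (biased toward responding “yes”).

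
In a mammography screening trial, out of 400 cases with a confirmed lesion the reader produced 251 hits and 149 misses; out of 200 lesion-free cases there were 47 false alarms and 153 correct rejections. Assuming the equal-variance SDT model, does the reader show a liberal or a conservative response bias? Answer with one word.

conservative

z(H) = 0.325, z(FA) = -0.722
c = −½·(z(H) + z(FA)) = 0.1985
c > 0 → conservative criterion (biased toward responding “no”).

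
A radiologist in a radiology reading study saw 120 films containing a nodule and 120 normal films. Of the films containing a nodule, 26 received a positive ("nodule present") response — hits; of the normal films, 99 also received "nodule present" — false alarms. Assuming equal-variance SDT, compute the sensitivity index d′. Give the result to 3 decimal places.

H = 26/120 = 0.2167
FA = 99/120 = 0.8250
z(H) = z(0.2167) = -0.7834
z(FA) = z(0.8250) = 0.9346
d' = z(H) − z(FA) = -0.7834 − 0.9346 = -1.7180

d′ = -1.718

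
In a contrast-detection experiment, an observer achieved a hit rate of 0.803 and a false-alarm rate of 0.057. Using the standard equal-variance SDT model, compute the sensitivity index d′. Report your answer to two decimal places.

d′ = 2.43

z(H) = z(0.803) = 0.8524
z(FA) = z(0.057) = -1.5805
d' = z(H) − z(FA) = 0.8524 − (-1.5805) = 2.4329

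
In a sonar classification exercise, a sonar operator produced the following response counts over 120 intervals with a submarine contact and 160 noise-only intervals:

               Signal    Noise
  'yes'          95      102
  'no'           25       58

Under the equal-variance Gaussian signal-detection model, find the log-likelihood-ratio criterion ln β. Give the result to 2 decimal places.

ln β = -0.27

H = 95/120 = 0.7917
FA = 102/160 = 0.6375
Φ⁻¹(H) = Φ⁻¹(0.7917) = 0.812
Φ⁻¹(FA) = Φ⁻¹(0.6375) = 0.352
ln β = −½·[z(H)² − z(FA)²] = −0.5 × (0.659 − 0.124) = -0.2675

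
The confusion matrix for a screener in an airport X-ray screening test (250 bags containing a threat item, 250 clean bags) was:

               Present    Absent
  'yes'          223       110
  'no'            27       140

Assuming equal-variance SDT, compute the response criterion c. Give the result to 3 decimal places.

H = 223/250 = 0.8920
FA = 110/250 = 0.4400
z(H) = z(0.8920) = 1.2372
z(FA) = z(0.4400) = -0.1510
c = −½·[z(H) + z(FA)] = −0.5 × (1.2372 + (-0.1510)) = -0.5431

c = -0.543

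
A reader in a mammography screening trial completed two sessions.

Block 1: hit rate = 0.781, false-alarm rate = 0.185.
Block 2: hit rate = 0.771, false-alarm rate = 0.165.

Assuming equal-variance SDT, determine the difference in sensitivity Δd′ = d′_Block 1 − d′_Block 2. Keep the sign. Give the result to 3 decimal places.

Δd′ = -0.044

Block 1: z(0.781) = 0.7756, z(0.185) = -0.8965, d' = 1.6721
Block 2: z(0.771) = 0.7421, z(0.165) = -0.9741, d' = 1.7162
Δd' = d'_Block 1 − d'_Block 2 = 1.6721 − 1.7162 = -0.0441
Block 2 has the higher sensitivity.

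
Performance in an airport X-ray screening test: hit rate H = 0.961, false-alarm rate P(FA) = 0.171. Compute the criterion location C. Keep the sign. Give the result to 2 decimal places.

C = -0.41

Φ⁻¹(H) = 1.762
Φ⁻¹(FA) = -0.950
c = −½·[z(H) + z(FA)] = −0.5 × (1.762 + (-0.950)) = -0.406
c < 0: the screener has a liberal response bias.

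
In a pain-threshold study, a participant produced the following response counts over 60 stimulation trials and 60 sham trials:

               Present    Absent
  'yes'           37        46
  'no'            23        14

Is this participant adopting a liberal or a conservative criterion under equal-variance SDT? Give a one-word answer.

z(H) = 0.297, z(FA) = 0.728
c = −½·(z(H) + z(FA)) = -0.5125
c < 0 → liberal criterion (biased toward responding “yes”).

liberal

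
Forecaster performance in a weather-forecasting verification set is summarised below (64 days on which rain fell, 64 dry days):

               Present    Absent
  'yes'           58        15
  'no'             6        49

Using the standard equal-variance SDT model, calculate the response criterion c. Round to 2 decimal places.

c = -0.30

H = 58/64 = 0.9062
FA = 15/64 = 0.2344
Φ⁻¹(H) = Φ⁻¹(0.9062) = 1.318
Φ⁻¹(FA) = Φ⁻¹(0.2344) = -0.724
c = −½·[z(H) + z(FA)] = −0.5 × (1.318 + (-0.724)) = -0.297
c < 0: the forecaster has a liberal response bias.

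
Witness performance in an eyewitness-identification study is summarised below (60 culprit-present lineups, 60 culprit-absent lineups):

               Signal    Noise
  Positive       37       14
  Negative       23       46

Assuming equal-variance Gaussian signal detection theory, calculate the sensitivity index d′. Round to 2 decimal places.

H = 37/60 = 0.6167
FA = 14/60 = 0.2333
z(H) = z(0.6167) = 0.2968
z(FA) = z(0.2333) = -0.7280
d' = z(H) − z(FA) = 0.2968 − (-0.7280) = 1.0248

d′ = 1.02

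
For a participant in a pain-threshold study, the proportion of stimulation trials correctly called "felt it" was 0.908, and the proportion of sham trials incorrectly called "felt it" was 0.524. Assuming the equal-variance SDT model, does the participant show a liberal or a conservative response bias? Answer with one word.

z(H) = 1.329, z(FA) = 0.060
c = −½·(z(H) + z(FA)) = -0.6945
c < 0 → liberal criterion (biased toward responding “yes”).

liberal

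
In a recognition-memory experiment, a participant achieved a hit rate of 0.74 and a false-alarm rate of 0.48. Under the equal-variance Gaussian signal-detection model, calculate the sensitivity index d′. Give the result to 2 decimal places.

z(0.74) = 0.643, z(0.48) = -0.050
d' = z(H) − z(FA) = 0.643 − (-0.050) = 0.693

d′ = 0.69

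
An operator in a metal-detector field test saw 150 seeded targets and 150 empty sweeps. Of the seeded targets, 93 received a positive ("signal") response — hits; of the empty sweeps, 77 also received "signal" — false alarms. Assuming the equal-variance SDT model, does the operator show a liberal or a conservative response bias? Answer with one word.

liberal

z(H) = 0.305, z(FA) = 0.033
c = −½·(z(H) + z(FA)) = -0.169
c < 0 → liberal criterion (biased toward responding “yes”).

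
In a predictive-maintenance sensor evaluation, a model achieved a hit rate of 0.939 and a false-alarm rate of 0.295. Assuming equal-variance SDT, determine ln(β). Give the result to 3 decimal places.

Φ⁻¹(H) = Φ⁻¹(0.939) = 1.5464
Φ⁻¹(FA) = Φ⁻¹(0.295) = -0.5388
ln β = −½·[z(H)² − z(FA)²] = −0.5 × (2.3914 − 0.2903) = -1.05055

ln β = -1.051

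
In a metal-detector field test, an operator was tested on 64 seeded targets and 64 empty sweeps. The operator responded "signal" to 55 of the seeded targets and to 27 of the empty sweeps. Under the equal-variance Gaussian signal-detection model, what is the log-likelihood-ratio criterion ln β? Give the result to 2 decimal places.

H = 55/64 = 0.8594
FA = 27/64 = 0.4219
Φ⁻¹(H) = Φ⁻¹(0.8594) = 1.078
Φ⁻¹(FA) = Φ⁻¹(0.4219) = -0.197
ln β = −½·[z(H)² − z(FA)²] = −0.5 × (1.162 − 0.039) = -0.5615

ln β = -0.56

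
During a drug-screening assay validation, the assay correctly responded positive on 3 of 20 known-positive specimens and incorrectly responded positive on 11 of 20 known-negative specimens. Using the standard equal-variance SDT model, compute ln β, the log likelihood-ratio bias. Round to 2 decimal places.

ln β = -0.53

H = 3/20 = 0.1500
FA = 11/20 = 0.5500
z(H) = z(0.1500) = -1.036
z(FA) = z(0.5500) = 0.126
ln β = −½·[z(H)² − z(FA)²] = −0.5 × (1.073 − 0.016) = -0.5285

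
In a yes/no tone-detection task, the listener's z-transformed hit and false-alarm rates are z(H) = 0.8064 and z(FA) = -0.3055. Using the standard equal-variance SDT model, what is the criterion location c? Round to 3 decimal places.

c = −½·[z(H) + z(FA)] = −½·(0.8064 + (-0.3055)) = -0.25045
c < 0: the listener has a liberal response bias.

c = -0.250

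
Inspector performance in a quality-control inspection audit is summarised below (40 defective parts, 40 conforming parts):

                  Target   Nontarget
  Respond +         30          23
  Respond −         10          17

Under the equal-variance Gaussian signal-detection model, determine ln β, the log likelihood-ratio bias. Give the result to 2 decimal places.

H = 30/40 = 0.7500
FA = 23/40 = 0.5750
z(H) = 0.674
z(FA) = 0.189
ln β = −½·[z(H)² − z(FA)²] = −0.5 × (0.454 − 0.036) = -0.209

ln β = -0.21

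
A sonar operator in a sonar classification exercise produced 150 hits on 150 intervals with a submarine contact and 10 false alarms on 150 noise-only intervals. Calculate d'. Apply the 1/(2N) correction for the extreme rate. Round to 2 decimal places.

The hit rate is 150/150 = 1, so apply the 1/(2N) correction: H → 1 − 1/(2·150) = 0.99667.
z(H) = z(0.99667) = 2.713
z(FA) = z(0.06667) = -1.501
d' = 2.713 − (-1.501) = 4.214

d' = 4.21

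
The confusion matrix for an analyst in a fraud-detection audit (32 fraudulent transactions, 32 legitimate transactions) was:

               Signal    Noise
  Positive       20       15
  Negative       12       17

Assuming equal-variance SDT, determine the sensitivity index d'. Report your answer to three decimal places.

d' = 0.397

H = 20/32 = 0.6250
FA = 15/32 = 0.4688
z(H) = z(0.6250) = 0.3186
z(FA) = z(0.4688) = -0.0783
d' = z(H) − z(FA) = 0.3186 − (-0.0783) = 0.3969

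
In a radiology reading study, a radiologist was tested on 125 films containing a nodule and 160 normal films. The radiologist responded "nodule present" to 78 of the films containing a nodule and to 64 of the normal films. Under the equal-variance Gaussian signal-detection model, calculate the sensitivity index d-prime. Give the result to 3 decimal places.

H = 78/125 = 0.6240
FA = 64/160 = 0.4000
z(H) = z(0.6240) = 0.3160
z(FA) = z(0.4000) = -0.2533
d' = z(H) − z(FA) = 0.3160 − (-0.2533) = 0.5693

d-prime = 0.569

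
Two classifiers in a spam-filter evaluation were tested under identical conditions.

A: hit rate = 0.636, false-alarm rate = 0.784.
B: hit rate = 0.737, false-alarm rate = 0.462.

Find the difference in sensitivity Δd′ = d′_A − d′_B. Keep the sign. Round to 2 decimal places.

A: z(0.636) = 0.348, z(0.784) = 0.786, d' = -0.438
B: z(0.737) = 0.634, z(0.462) = -0.095, d' = 0.729
Δd' = d'_A − d'_B = -0.438 − 0.729 = -1.167
B has the higher sensitivity.

Δd′ = -1.17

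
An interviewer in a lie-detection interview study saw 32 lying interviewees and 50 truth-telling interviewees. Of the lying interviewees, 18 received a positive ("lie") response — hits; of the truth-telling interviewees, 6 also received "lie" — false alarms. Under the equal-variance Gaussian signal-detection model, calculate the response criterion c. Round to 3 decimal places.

H = 18/32 = 0.5625
FA = 6/50 = 0.1200
z(H) = z(0.5625) = 0.1573
z(FA) = z(0.1200) = -1.1750
c = −½·[z(H) + z(FA)] = −0.5 × (0.1573 + (-1.1750)) = 0.50885

c = 0.509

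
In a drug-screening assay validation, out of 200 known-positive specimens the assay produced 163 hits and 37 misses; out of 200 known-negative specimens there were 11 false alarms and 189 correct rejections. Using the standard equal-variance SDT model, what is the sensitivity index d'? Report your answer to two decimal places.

H = 163/200 = 0.8150
FA = 11/200 = 0.0550
z(0.8150) = 0.8965, z(0.0550) = -1.5982
d' = z(H) − z(FA) = 0.8965 − (-1.5982) = 2.4947

d' = 2.49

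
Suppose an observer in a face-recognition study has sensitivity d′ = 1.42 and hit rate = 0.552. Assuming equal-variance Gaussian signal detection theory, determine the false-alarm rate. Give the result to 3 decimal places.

false-alarm rate = 0.099

z(hit rate) = z(0.552) = 0.1307
z(FA) = z(H) − d' = 0.1307 − 1.42 = -1.2893
false-alarm rate = Φ(-1.2893) = 0.0986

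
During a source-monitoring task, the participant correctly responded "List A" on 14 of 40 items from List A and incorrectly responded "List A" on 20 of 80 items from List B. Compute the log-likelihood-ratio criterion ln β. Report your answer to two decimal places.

H = 14/40 = 0.3500
FA = 20/80 = 0.2500
z(H) = -0.385
z(FA) = -0.674
ln β = −½·[z(H)² − z(FA)²] = −0.5 × (0.148 − 0.454) = 0.153

ln β = 0.15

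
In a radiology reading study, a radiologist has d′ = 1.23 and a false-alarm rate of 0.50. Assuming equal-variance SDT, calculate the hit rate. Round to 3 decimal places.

hit rate = 0.891

z(false-alarm rate) = z(0.50) = 0.0000
z(H) = z(FA) + d' = 0.0000 + 1.23 = 1.2300
hit rate = Φ(1.2300) = 0.8907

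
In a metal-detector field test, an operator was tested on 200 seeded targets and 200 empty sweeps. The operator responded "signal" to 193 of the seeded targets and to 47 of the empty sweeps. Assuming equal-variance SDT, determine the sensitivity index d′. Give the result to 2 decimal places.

d′ = 2.53

H = 193/200 = 0.9650
FA = 47/200 = 0.2350
z(H) = z(0.9650) = 1.812
z(FA) = z(0.2350) = -0.722
d' = z(H) − z(FA) = 1.812 − (-0.722) = 2.534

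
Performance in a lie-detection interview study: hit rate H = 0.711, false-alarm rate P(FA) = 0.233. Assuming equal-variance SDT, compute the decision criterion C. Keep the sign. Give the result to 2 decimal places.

C = 0.09

z(H) = 0.5563
z(FA) = -0.7290
c = −½·[z(H) + z(FA)] = −0.5 × (0.5563 + (-0.7290)) = 0.08635
c > 0: the interviewer has a conservative response bias.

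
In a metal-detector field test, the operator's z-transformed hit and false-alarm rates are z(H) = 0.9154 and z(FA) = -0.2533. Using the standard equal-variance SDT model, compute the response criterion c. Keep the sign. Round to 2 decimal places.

c = -0.33

c = −½·[z(H) + z(FA)] = −½·(0.9154 + (-0.2533)) = -0.33105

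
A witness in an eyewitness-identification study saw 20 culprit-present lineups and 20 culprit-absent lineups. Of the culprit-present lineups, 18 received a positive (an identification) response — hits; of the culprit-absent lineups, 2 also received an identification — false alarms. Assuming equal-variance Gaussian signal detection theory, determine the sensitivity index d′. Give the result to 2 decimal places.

H = 18/20 = 0.9000
FA = 2/20 = 0.1000
z(0.9000) = 1.282, z(0.1000) = -1.282
d' = z(H) − z(FA) = 1.282 − (-1.282) = 2.564

d′ = 2.56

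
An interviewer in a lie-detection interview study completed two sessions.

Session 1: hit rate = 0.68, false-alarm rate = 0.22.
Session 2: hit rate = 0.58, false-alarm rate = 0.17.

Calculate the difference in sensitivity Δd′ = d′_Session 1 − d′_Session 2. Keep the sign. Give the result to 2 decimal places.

Session 1: z(0.68) = 0.468, z(0.22) = -0.772, d' = 1.240
Session 2: z(0.58) = 0.202, z(0.17) = -0.954, d' = 1.156
Δd' = d'_Session 1 − d'_Session 2 = 1.240 − 1.156 = 0.084
Session 1 has the higher sensitivity.

Δd′ = 0.08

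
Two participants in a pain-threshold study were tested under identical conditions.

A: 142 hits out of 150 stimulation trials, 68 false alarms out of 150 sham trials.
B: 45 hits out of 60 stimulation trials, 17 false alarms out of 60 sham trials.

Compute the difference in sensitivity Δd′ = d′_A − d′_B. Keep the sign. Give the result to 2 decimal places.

A: z(0.9467) = 1.614, z(0.4533) = -0.117, d' = 1.731
B: z(0.7500) = 0.674, z(0.2833) = -0.573, d' = 1.247
Δd' = d'_A − d'_B = 1.731 − 1.247 = 0.484
A has the higher sensitivity.

Δd′ = 0.48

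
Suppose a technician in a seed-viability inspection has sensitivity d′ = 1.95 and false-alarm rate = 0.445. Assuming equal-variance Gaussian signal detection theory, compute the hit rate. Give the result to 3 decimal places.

hit rate = 0.965

z(false-alarm rate) = z(0.445) = -0.1383
z(H) = z(FA) + d' = -0.1383 + 1.95 = 1.8117
hit rate = Φ(1.8117) = 0.9650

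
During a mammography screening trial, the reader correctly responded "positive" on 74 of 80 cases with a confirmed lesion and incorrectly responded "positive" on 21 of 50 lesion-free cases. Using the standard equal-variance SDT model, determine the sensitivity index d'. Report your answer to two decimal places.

H = 74/80 = 0.9250
FA = 21/50 = 0.4200
z(H) = 1.4395
z(FA) = -0.2019
d' = z(H) − z(FA) = 1.4395 − (-0.2019) = 1.6414

d' = 1.64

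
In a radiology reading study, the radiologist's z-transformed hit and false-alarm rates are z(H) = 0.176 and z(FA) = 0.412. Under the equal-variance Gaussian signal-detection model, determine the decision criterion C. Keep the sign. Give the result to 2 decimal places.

C = -0.29

c = −½·[z(H) + z(FA)] = −½·(0.176 + 0.412) = -0.294
c < 0: the radiologist has a liberal response bias.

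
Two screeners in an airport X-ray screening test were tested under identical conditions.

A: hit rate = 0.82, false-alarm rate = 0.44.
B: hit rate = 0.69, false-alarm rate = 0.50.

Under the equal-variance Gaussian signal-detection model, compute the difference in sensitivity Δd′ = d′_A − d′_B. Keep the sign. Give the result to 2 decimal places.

Δd′ = 0.57

A: z(0.82) = 0.915, z(0.44) = -0.151, d' = 1.066
B: z(0.69) = 0.496, z(0.50) = 0.000, d' = 0.496
Δd' = d'_A − d'_B = 1.066 − 0.496 = 0.570
A has the higher sensitivity.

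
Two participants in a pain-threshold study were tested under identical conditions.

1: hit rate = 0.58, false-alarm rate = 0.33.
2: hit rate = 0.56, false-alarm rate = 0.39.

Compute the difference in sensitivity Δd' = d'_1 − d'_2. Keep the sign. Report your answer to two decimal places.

Δd' = 0.21

1: z(0.58) = 0.202, z(0.33) = -0.440, d' = 0.642
2: z(0.56) = 0.151, z(0.39) = -0.279, d' = 0.430
Δd' = d'_1 − d'_2 = 0.642 − 0.430 = 0.212
1 has the higher sensitivity.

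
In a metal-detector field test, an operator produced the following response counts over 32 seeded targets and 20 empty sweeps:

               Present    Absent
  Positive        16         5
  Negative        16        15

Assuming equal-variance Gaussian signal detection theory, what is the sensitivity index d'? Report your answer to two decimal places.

d' = 0.67

H = 16/32 = 0.5000
FA = 5/20 = 0.2500
z(H) = 0.000
z(FA) = -0.674
d' = z(H) − z(FA) = 0.000 − (-0.674) = 0.674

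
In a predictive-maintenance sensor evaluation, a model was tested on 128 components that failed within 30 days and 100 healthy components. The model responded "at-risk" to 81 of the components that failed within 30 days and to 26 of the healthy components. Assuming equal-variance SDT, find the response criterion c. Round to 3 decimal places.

c = 0.152

H = 81/128 = 0.6328
FA = 26/100 = 0.2600
Φ⁻¹(H) = 0.3393
Φ⁻¹(FA) = -0.6433
c = −½·[z(H) + z(FA)] = −0.5 × (0.3393 + (-0.6433)) = 0.1520
c > 0: the model has a conservative response bias.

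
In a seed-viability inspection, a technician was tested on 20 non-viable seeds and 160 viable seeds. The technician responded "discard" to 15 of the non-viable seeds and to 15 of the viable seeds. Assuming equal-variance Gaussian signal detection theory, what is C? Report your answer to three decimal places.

H = 15/20 = 0.7500
FA = 15/160 = 0.0938
z(H) = z(0.7500) = 0.6745
z(FA) = z(0.0938) = -1.3177
c = −½·[z(H) + z(FA)] = −0.5 × (0.6745 + (-1.3177)) = 0.3216
c > 0: the technician has a conservative response bias.

C = 0.322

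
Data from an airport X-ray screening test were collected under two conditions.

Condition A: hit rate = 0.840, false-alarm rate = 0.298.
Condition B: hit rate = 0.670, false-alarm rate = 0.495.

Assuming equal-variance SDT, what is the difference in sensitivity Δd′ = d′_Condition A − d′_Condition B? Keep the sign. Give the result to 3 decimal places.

Δd′ = 1.072

Condition A: z(0.840) = 0.9945, z(0.298) = -0.5302, d' = 1.5247
Condition B: z(0.670) = 0.4399, z(0.495) = -0.0125, d' = 0.4524
Δd' = d'_Condition A − d'_Condition B = 1.5247 − 0.4524 = 1.0723
Condition A has the higher sensitivity.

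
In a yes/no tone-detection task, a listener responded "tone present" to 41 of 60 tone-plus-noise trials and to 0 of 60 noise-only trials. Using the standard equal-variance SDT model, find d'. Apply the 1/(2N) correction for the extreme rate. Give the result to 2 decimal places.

d' = 2.87

The false-alarm rate is 0/60 = 0, so apply the 1/(2N) correction: FA → 1/(2·60) = 0.00833.
z(H) = z(0.68333) = 0.477
z(FA) = z(0.00833) = -2.394
d' = 0.477 − (-2.394) = 2.871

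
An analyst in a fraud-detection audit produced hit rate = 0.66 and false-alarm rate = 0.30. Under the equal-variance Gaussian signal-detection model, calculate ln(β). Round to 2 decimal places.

z(0.66) = 0.412, z(0.30) = -0.524
ln β = −½·[z(H)² − z(FA)²] = −0.5 × (0.170 − 0.275) = 0.0525

ln β = 0.05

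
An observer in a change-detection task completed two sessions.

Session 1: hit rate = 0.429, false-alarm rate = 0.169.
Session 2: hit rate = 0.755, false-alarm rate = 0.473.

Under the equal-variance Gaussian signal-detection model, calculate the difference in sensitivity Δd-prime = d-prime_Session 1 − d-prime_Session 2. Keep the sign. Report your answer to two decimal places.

Δd-prime = 0.02

Session 1: z(0.429) = -0.179, z(0.169) = -0.958, d' = 0.779
Session 2: z(0.755) = 0.690, z(0.473) = -0.068, d' = 0.758
Δd' = d'_Session 1 − d'_Session 2 = 0.779 − 0.758 = 0.021
Session 1 has the higher sensitivity.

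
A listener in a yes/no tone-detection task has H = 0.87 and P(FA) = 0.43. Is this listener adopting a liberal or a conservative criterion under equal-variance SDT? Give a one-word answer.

liberal

z(H) = 1.126, z(FA) = -0.176
c = −½·(z(H) + z(FA)) = -0.475
c < 0 → liberal criterion (biased toward responding “yes”).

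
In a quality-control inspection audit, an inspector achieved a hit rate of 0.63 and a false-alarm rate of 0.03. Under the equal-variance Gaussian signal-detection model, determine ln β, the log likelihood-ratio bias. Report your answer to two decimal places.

ln β = 1.71

z(H) = 0.332
z(FA) = -1.881
ln β = −½·[z(H)² − z(FA)²] = −0.5 × (0.110 − 3.538) = 1.714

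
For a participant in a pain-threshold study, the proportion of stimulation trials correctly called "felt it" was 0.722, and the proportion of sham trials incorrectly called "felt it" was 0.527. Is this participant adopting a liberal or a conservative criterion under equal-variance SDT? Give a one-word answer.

liberal

z(H) = 0.589, z(FA) = 0.068
c = −½·(z(H) + z(FA)) = -0.3285
c < 0 → liberal criterion (biased toward responding “yes”).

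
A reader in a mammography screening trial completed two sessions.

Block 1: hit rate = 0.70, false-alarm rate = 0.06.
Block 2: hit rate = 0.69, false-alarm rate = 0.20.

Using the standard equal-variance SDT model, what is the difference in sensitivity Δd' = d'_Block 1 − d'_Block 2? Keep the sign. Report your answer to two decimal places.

Δd' = 0.74

Block 1: z(0.70) = 0.524, z(0.06) = -1.555, d' = 2.079
Block 2: z(0.69) = 0.496, z(0.20) = -0.842, d' = 1.338
Δd' = d'_Block 1 − d'_Block 2 = 2.079 − 1.338 = 0.741
Block 1 has the higher sensitivity.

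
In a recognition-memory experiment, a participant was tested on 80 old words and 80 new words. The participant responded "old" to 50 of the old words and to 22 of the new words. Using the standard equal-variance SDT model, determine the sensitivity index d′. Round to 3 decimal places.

d′ = 0.916

H = 50/80 = 0.6250
FA = 22/80 = 0.2750
Φ⁻¹(H) = 0.3186
Φ⁻¹(FA) = -0.5978
d' = z(H) − z(FA) = 0.3186 − (-0.5978) = 0.9164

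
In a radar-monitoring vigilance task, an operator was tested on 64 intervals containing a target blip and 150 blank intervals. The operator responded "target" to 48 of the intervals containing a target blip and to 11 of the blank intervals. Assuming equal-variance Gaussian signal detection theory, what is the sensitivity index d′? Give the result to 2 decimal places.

H = 48/64 = 0.7500
FA = 11/150 = 0.0733
Φ⁻¹(H) = Φ⁻¹(0.7500) = 0.674
Φ⁻¹(FA) = Φ⁻¹(0.0733) = -1.452
d' = z(H) − z(FA) = 0.674 − (-1.452) = 2.126

d′ = 2.13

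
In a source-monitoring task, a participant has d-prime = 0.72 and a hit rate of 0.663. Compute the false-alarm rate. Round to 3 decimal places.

z(hit rate) = z(0.663) = 0.4207
z(FA) = z(H) − d' = 0.4207 − 0.72 = -0.2993
false-alarm rate = Φ(-0.2993) = 0.3824

false-alarm rate = 0.382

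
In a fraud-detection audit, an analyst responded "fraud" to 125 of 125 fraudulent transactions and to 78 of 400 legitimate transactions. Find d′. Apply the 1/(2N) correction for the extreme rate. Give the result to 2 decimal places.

The hit rate is 125/125 = 1, so apply the 1/(2N) correction: H → 1 − 1/(2·125) = 0.99600.
z(H) = z(0.99600) = 2.652
z(FA) = z(0.19500) = -0.860
d' = 2.652 − (-0.860) = 3.512

d′ = 3.51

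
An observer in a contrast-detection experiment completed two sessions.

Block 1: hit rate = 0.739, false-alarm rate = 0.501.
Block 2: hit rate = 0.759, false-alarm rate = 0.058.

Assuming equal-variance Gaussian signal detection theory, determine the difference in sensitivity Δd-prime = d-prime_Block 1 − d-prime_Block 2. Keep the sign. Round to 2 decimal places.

Block 1: z(0.739) = 0.640, z(0.501) = 0.003, d' = 0.637
Block 2: z(0.759) = 0.703, z(0.058) = -1.572, d' = 2.275
Δd' = d'_Block 1 − d'_Block 2 = 0.637 − 2.275 = -1.638
Block 2 has the higher sensitivity.

Δd-prime = -1.64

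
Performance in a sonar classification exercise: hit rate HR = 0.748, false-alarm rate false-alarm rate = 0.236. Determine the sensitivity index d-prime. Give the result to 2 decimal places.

d-prime = 1.39

Φ⁻¹(H) = 0.668
Φ⁻¹(FA) = -0.719
d' = z(H) − z(FA) = 0.668 − (-0.719) = 1.387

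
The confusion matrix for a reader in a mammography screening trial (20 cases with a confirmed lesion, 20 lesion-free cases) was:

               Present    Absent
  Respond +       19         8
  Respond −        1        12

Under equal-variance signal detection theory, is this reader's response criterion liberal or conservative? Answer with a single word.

z(H) = 1.645, z(FA) = -0.253
c = −½·(z(H) + z(FA)) = -0.696
c < 0 → liberal criterion (biased toward responding “yes”).

liberal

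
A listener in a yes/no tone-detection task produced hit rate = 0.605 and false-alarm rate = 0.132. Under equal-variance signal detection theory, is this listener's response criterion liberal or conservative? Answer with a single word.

conservative

z(H) = 0.266, z(FA) = -1.117
c = −½·(z(H) + z(FA)) = 0.4255
c > 0 → conservative criterion (biased toward responding “no”).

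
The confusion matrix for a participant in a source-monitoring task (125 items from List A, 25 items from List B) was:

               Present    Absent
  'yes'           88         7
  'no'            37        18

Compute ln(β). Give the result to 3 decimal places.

ln β = 0.026

H = 88/125 = 0.7040
FA = 7/25 = 0.2800
Φ⁻¹(H) = 0.5359
Φ⁻¹(FA) = -0.5828
ln β = −½·[z(H)² − z(FA)²] = −0.5 × (0.2872 − 0.3397) = 0.02625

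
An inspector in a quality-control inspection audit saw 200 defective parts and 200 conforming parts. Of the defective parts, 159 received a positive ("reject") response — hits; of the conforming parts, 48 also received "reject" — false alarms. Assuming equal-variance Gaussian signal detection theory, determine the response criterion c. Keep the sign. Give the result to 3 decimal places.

H = 159/200 = 0.7950
FA = 48/200 = 0.2400
z(H) = 0.8239
z(FA) = -0.7063
c = −½·[z(H) + z(FA)] = −0.5 × (0.8239 + (-0.7063)) = -0.0588
c < 0: the inspector has a liberal response bias.

c = -0.059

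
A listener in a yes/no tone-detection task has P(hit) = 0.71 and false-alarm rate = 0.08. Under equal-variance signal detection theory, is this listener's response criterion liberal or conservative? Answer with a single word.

z(H) = 0.553, z(FA) = -1.405
c = −½·(z(H) + z(FA)) = 0.426
c > 0 → conservative criterion (biased toward responding “no”).

conservative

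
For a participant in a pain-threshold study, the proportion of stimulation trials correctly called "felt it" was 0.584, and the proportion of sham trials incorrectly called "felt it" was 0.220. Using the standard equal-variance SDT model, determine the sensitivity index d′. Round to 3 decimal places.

d′ = 0.984

z(H) = z(0.584) = 0.2121
z(FA) = z(0.220) = -0.7722
d' = z(H) − z(FA) = 0.2121 − (-0.7722) = 0.9843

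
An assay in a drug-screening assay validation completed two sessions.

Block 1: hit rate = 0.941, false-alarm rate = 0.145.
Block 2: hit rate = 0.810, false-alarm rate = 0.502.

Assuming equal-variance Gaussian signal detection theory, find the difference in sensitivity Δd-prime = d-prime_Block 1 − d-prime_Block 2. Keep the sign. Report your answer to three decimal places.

Δd-prime = 1.748

Block 1: z(0.941) = 1.5632, z(0.145) = -1.0581, d' = 2.6213
Block 2: z(0.810) = 0.8779, z(0.502) = 0.0050, d' = 0.8729
Δd' = d'_Block 1 − d'_Block 2 = 2.6213 − 0.8729 = 1.7484
Block 1 has the higher sensitivity.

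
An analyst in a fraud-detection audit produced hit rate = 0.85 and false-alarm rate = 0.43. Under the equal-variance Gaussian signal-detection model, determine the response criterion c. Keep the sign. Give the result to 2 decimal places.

z(0.85) = 1.036, z(0.43) = -0.176
c = −½·[z(H) + z(FA)] = −0.5 × (1.036 + (-0.176)) = -0.430

c = -0.43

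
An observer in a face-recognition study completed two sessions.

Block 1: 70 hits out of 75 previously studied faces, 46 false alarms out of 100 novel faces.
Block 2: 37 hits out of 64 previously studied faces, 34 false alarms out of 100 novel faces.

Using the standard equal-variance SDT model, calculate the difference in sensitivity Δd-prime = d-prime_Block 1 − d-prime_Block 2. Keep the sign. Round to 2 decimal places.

Δd-prime = 0.99

Block 1: z(0.9333) = 1.501, z(0.4600) = -0.100, d' = 1.601
Block 2: z(0.5781) = 0.197, z(0.3400) = -0.412, d' = 0.609
Δd' = d'_Block 1 − d'_Block 2 = 1.601 − 0.609 = 0.992
Block 1 has the higher sensitivity.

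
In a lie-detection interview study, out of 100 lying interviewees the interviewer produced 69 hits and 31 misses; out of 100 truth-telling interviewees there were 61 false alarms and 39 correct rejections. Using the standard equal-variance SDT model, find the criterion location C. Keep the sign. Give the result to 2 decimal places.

H = 69/100 = 0.6900
FA = 61/100 = 0.6100
Φ⁻¹(H) = Φ⁻¹(0.6900) = 0.496
Φ⁻¹(FA) = Φ⁻¹(0.6100) = 0.279
c = −½·[z(H) + z(FA)] = −0.5 × (0.496 + 0.279) = -0.3875

C = -0.39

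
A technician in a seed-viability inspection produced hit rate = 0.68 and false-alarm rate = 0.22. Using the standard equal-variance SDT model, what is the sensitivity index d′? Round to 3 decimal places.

Φ⁻¹(H) = Φ⁻¹(0.68) = 0.4677
Φ⁻¹(FA) = Φ⁻¹(0.22) = -0.7722
d' = z(H) − z(FA) = 0.4677 − (-0.7722) = 1.2399

d′ = 1.240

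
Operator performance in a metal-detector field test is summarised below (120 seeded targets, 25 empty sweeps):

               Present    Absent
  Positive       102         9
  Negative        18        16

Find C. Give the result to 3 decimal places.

H = 102/120 = 0.8500
FA = 9/25 = 0.3600
Φ⁻¹(H) = Φ⁻¹(0.8500) = 1.0364
Φ⁻¹(FA) = Φ⁻¹(0.3600) = -0.3585
c = −½·[z(H) + z(FA)] = −0.5 × (1.0364 + (-0.3585)) = -0.33895
c < 0: the operator has a liberal response bias.

C = -0.339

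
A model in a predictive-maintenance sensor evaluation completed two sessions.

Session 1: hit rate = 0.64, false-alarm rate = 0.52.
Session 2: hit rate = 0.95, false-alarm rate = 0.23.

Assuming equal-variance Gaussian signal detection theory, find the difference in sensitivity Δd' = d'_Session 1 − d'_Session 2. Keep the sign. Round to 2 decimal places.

Session 1: z(0.64) = 0.358, z(0.52) = 0.050, d' = 0.308
Session 2: z(0.95) = 1.645, z(0.23) = -0.739, d' = 2.384
Δd' = d'_Session 1 − d'_Session 2 = 0.308 − 2.384 = -2.076
Session 2 has the higher sensitivity.

Δd' = -2.08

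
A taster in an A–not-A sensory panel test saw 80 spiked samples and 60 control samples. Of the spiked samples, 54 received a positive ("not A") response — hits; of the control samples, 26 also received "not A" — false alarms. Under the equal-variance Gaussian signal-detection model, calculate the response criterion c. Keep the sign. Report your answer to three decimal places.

H = 54/80 = 0.6750
FA = 26/60 = 0.4333
Φ⁻¹(H) = 0.4538
Φ⁻¹(FA) = -0.1680
c = −½·[z(H) + z(FA)] = −0.5 × (0.4538 + (-0.1680)) = -0.1429

c = -0.143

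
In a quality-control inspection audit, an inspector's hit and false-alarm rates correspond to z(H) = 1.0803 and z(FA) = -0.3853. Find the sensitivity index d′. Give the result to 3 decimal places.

d' = z(H) − z(FA) = 1.0803 − (-0.3853) = 1.4656

d′ = 1.466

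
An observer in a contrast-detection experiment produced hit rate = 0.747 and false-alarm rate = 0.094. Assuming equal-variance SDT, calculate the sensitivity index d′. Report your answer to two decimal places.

z(H) = z(0.747) = 0.665
z(FA) = z(0.094) = -1.317
d' = z(H) − z(FA) = 0.665 − (-1.317) = 1.982

d′ = 1.98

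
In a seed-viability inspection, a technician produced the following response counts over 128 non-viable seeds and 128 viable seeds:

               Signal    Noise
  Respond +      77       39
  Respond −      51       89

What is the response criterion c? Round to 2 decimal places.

H = 77/128 = 0.6016
FA = 39/128 = 0.3047
z(0.6016) = 0.2575, z(0.3047) = -0.5109
c = −½·[z(H) + z(FA)] = −0.5 × (0.2575 + (-0.5109)) = 0.1267
c > 0: the technician has a conservative response bias.

c = 0.13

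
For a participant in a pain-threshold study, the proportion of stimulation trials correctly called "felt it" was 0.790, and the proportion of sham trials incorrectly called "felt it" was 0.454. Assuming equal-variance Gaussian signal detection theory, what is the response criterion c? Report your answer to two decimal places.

c = -0.35

z(H) = z(0.790) = 0.806
z(FA) = z(0.454) = -0.116
c = −½·[z(H) + z(FA)] = −0.5 × (0.806 + (-0.116)) = -0.345
c < 0: the participant has a liberal response bias.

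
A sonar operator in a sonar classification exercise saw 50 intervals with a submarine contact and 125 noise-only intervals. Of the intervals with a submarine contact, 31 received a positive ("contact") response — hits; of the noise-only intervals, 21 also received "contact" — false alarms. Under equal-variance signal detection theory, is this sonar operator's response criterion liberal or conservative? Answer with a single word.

conservative

z(H) = 0.305, z(FA) = -0.962
c = −½·(z(H) + z(FA)) = 0.3285
c > 0 → conservative criterion (biased toward responding “no”).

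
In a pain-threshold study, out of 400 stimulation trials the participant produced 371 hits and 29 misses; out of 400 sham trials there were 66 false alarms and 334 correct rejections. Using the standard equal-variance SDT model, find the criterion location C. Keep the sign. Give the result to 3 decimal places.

H = 371/400 = 0.9275
FA = 66/400 = 0.1650
z(0.9275) = 1.4574, z(0.1650) = -0.9741
c = −½·[z(H) + z(FA)] = −0.5 × (1.4574 + (-0.9741)) = -0.24165

C = -0.242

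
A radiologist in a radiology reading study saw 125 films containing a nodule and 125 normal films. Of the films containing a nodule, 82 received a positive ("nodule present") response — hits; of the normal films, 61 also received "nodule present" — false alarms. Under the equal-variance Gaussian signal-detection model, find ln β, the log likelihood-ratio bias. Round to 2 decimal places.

ln β = -0.08

H = 82/125 = 0.6560
FA = 61/125 = 0.4880
z(H) = 0.402
z(FA) = -0.030
ln β = −½·[z(H)² − z(FA)²] = −0.5 × (0.162 − 0.001) = -0.0805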